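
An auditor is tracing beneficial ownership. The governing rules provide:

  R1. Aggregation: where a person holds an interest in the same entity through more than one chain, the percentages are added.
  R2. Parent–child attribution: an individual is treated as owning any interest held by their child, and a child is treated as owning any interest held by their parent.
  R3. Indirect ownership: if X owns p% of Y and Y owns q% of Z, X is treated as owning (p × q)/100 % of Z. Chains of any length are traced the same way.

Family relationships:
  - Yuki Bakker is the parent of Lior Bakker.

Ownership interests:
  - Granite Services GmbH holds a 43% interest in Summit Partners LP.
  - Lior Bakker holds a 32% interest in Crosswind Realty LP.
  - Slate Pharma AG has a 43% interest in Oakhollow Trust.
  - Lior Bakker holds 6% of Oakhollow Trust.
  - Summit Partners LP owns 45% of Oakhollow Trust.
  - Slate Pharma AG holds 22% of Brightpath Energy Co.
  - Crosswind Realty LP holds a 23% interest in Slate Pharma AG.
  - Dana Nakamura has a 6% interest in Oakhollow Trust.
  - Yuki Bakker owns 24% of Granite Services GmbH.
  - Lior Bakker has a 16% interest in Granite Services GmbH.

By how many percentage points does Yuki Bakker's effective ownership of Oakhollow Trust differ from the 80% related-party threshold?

63.0952

By parent–child attribution (R2), Yuki Bakker is treated as also owning Lior Bakker's interest in Granite Services GmbH, giving 24% + 16% = 40%.
By parent–child attribution (R2), Yuki Bakker is treated as owning Lior Bakker's 32% interest in Crosswind Realty LP.
By parent–child attribution (R2), Yuki Bakker is treated as owning Lior Bakker's 6% interest in Oakhollow Trust.
Chain via Granite Services GmbH → Summit Partners LP (R3): 40% × 43% × 45% = 7.74% of Oakhollow Trust.
Chain via Crosswind Realty LP → Slate Pharma AG (R3): 32% × 23% × 43% = 3.1648% of Oakhollow Trust.
Direct interest in Oakhollow Trust: 6%.
Aggregating (R1): 7.74% + 3.1648% + 6% = 16.9048%.
16.9048% falls short of the 80% threshold by 63.0952 percentage points.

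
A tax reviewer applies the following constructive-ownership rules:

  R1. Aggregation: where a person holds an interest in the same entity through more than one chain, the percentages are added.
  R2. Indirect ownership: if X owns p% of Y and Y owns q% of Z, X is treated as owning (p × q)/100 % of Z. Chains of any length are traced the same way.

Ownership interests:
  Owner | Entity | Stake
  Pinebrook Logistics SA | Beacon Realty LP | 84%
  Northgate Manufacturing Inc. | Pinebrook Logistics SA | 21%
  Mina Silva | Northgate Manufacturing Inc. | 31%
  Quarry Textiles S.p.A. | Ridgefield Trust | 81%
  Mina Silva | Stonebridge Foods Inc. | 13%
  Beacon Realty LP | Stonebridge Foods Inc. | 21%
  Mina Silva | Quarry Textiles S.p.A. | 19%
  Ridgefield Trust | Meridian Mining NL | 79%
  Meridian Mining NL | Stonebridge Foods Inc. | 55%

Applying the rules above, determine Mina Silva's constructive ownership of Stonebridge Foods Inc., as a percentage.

20.835319%

Chain via Northgate Manufacturing Inc. → Pinebrook Logistics SA → Beacon Realty LP (R2): 31% × 21% × 84% × 21% = 1.148364% of Stonebridge Foods Inc.
Chain via Quarry Textiles S.p.A. → Ridgefield Trust → Meridian Mining NL (R2): 19% × 81% × 79% × 55% = 6.686955% of Stonebridge Foods Inc.
Direct interest in Stonebridge Foods Inc: 13%.
Aggregating (R1): 1.148364% + 6.686955% + 13% = 20.835319%.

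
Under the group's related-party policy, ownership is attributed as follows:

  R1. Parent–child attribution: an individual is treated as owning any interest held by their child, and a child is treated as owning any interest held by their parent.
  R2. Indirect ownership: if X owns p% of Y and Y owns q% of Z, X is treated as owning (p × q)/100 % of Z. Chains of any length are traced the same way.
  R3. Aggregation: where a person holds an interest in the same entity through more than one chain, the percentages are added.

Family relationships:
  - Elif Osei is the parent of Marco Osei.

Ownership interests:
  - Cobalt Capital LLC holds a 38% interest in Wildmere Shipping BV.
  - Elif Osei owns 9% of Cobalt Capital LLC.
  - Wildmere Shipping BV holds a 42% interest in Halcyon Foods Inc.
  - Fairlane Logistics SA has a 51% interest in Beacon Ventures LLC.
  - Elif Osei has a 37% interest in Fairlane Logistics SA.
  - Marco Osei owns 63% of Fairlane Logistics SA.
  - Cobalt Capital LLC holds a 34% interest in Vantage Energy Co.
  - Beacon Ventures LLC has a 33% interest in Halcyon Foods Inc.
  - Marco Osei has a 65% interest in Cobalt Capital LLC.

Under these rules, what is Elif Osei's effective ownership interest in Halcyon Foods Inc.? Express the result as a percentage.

28.6404%

By parent–child attribution (R1), Elif Osei is treated as also owning Marco Osei's interest in Fairlane Logistics SA, giving 37% + 63% = 100%.
By parent–child attribution (R1), Elif Osei is treated as also owning Marco Osei's interest in Cobalt Capital LLC, giving 9% + 65% = 74%.
Chain via Fairlane Logistics SA → Beacon Ventures LLC (R2): 100% × 51% × 33% = 16.83% of Halcyon Foods Inc.
Chain via Cobalt Capital LLC → Wildmere Shipping BV (R2): 74% × 38% × 42% = 11.8104% of Halcyon Foods Inc.
Aggregating (R3): 16.83% + 11.8104% = 28.6404%.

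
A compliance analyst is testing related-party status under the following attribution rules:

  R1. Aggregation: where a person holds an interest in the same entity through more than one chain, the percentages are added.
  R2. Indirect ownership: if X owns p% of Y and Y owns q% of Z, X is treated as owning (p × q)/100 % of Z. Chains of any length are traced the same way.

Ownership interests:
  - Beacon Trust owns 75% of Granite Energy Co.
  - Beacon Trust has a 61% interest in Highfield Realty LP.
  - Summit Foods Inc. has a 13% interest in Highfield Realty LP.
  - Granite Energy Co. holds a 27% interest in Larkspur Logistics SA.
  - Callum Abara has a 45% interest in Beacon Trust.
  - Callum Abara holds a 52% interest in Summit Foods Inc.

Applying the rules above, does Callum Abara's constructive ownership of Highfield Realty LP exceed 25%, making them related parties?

Yes

Chain via Summit Foods Inc. (R2): 52% × 13% = 6.76% of Highfield Realty LP.
Chain via Beacon Trust (R2): 45% × 61% = 27.45% of Highfield Realty LP.
Aggregating (R1): 6.76% + 27.45% = 34.21%.
34.21% exceeds the 25% threshold, so Callum is a related party to Highfield Realty LP.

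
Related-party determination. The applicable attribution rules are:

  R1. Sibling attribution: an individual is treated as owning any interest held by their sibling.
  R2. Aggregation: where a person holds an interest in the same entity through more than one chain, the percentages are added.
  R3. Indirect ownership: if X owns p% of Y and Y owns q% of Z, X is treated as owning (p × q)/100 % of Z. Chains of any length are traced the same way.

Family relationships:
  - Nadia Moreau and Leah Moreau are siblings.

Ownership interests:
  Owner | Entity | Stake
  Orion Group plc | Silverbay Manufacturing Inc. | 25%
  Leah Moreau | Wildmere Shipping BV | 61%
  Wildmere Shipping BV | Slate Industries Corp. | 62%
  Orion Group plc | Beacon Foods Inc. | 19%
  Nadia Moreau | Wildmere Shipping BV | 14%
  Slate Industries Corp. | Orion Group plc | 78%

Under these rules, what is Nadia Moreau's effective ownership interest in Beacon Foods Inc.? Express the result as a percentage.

By sibling attribution (R1), Nadia Moreau is treated as also owning Leah Moreau's interest in Wildmere Shipping BV, giving 14% + 61% = 75%.
Chain via Wildmere Shipping BV → Slate Industries Corp. → Orion Group plc (R3): 75% × 62% × 78% × 19% = 6.8913% of Beacon Foods Inc.

6.8913%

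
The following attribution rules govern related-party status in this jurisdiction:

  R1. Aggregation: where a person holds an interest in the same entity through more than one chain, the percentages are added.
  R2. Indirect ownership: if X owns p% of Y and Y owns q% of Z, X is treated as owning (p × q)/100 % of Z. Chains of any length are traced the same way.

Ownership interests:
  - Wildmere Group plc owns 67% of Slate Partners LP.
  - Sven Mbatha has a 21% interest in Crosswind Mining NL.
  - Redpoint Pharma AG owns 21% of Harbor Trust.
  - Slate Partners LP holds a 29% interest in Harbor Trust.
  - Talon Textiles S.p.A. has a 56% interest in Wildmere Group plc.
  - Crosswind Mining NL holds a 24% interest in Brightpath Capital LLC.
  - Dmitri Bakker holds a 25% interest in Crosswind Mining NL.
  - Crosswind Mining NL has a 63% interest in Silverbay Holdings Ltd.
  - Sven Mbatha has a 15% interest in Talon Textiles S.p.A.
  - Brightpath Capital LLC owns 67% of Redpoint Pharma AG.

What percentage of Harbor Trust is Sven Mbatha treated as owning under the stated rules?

Chain via Talon Textiles S.p.A. → Wildmere Group plc → Slate Partners LP (R2): 15% × 56% × 67% × 29% = 1.63212% of Harbor Trust.
Chain via Crosswind Mining NL → Brightpath Capital LLC → Redpoint Pharma AG (R2): 21% × 24% × 67% × 21% = 0.709128% of Harbor Trust.
Aggregating (R1): 1.63212% + 0.709128% = 2.341248%.

2.341248%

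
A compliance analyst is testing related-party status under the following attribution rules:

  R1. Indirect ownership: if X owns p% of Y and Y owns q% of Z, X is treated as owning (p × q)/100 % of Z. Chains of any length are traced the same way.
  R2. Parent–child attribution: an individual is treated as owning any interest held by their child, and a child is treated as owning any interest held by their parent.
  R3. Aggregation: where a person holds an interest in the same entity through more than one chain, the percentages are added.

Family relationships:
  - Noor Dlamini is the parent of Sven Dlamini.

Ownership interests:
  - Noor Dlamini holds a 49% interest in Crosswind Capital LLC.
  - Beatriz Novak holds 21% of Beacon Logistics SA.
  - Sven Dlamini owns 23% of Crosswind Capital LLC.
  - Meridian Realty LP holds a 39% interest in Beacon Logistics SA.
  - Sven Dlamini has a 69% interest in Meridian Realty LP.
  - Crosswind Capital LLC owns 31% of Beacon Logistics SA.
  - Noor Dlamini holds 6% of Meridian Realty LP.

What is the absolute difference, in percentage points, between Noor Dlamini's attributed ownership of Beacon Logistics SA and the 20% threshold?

31.57

By parent–child attribution (R2), Noor Dlamini is treated as also owning Sven Dlamini's interest in Meridian Realty LP, giving 6% + 69% = 75%.
By parent–child attribution (R2), Noor Dlamini is treated as also owning Sven Dlamini's interest in Crosswind Capital LLC, giving 49% + 23% = 72%.
Chain via Meridian Realty LP (R1): 75% × 39% = 29.25% of Beacon Logistics SA.
Chain via Crosswind Capital LLC (R1): 72% × 31% = 22.32% of Beacon Logistics SA.
Aggregating (R3): 29.25% + 22.32% = 51.57%.
51.57% exceeds the 20% threshold by 31.57 percentage points.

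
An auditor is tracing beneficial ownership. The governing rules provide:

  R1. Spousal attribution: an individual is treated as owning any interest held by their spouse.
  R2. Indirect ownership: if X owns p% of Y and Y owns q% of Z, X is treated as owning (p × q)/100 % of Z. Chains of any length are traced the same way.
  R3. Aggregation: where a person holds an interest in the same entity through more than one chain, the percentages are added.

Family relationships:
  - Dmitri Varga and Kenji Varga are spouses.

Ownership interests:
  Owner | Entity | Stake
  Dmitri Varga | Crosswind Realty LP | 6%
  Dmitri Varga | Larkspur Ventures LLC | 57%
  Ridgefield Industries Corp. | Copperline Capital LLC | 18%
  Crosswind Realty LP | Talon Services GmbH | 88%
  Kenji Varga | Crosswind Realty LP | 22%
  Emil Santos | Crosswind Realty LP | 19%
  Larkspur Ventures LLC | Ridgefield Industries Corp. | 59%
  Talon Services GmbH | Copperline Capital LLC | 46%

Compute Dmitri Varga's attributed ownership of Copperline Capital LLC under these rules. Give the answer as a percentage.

17.3878%

By spousal attribution (R1), Dmitri Varga is treated as also owning Kenji Varga's interest in Crosswind Realty LP, giving 6% + 22% = 28%.
Chain via Crosswind Realty LP → Talon Services GmbH (R2): 28% × 88% × 46% = 11.3344% of Copperline Capital LLC.
Chain via Larkspur Ventures LLC → Ridgefield Industries Corp. (R2): 57% × 59% × 18% = 6.0534% of Copperline Capital LLC.
Aggregating (R3): 11.3344% + 6.0534% = 17.3878%.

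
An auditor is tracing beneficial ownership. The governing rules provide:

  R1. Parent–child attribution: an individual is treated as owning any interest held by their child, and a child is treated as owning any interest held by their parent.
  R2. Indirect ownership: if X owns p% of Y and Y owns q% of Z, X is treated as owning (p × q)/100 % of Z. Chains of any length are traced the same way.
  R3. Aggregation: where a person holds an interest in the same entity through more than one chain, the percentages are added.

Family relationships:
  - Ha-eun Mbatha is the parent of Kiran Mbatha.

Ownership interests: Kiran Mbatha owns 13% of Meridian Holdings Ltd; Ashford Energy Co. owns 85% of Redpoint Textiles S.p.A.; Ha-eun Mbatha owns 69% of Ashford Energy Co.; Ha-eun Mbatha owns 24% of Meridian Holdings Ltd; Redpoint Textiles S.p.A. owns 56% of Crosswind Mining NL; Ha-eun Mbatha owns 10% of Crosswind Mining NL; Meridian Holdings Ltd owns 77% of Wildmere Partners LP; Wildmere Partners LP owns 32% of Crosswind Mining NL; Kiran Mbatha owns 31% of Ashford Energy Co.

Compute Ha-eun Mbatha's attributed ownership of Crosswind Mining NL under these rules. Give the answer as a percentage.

66.7168%

By parent–child attribution (R1), Ha-eun Mbatha is treated as also owning Kiran Mbatha's interest in Ashford Energy Co, giving 69% + 31% = 100%.
By parent–child attribution (R1), Ha-eun Mbatha is treated as also owning Kiran Mbatha's interest in Meridian Holdings Ltd, giving 24% + 13% = 37%.
Chain via Ashford Energy Co. → Redpoint Textiles S.p.A. (R2): 100% × 85% × 56% = 47.6% of Crosswind Mining NL.
Chain via Meridian Holdings Ltd → Wildmere Partners LP (R2): 37% × 77% × 32% = 9.1168% of Crosswind Mining NL.
Direct interest in Crosswind Mining NL: 10%.
Aggregating (R3): 47.6% + 9.1168% + 10% = 66.7168%.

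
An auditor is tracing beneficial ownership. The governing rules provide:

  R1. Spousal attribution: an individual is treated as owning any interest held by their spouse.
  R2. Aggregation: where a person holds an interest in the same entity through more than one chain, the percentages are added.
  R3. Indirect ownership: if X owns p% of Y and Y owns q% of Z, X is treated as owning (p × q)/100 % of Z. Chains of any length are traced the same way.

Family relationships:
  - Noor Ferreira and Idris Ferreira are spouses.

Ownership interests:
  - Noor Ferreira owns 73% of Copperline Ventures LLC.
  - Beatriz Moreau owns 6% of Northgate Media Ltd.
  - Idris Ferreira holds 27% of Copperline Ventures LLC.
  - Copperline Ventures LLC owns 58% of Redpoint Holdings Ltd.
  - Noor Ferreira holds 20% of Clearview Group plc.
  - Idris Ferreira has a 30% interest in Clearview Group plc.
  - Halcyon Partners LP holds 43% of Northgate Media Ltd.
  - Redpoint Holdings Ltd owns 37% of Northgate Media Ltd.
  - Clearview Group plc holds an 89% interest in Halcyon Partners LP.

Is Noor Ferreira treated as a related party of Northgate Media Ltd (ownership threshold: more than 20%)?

Yes

By spousal attribution (R1), Noor Ferreira is treated as also owning Idris Ferreira's interest in Clearview Group plc, giving 20% + 30% = 50%.
By spousal attribution (R1), Noor Ferreira is treated as also owning Idris Ferreira's interest in Copperline Ventures LLC, giving 73% + 27% = 100%.
Chain via Clearview Group plc → Halcyon Partners LP (R3): 50% × 89% × 43% = 19.135% of Northgate Media Ltd.
Chain via Copperline Ventures LLC → Redpoint Holdings Ltd (R3): 100% × 58% × 37% = 21.46% of Northgate Media Ltd.
Aggregating (R2): 19.135% + 21.46% = 40.595%.
40.595% exceeds the 20% threshold, so Noor is a related party to Northgate Media Ltd.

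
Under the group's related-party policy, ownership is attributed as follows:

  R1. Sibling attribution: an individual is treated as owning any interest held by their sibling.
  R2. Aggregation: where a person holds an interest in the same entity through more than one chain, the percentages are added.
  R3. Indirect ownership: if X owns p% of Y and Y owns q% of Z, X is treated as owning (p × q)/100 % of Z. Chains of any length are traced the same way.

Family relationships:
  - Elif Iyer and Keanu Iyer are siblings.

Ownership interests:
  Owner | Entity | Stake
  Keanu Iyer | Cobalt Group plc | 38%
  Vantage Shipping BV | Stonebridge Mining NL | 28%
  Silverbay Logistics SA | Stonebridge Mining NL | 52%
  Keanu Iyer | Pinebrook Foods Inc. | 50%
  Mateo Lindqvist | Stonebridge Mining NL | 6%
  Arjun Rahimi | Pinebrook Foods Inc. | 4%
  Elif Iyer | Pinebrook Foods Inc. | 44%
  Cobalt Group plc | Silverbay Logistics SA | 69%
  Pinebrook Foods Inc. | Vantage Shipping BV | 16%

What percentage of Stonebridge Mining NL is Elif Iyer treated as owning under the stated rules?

By sibling attribution (R1), Elif Iyer is treated as also owning Keanu Iyer's interest in Pinebrook Foods Inc, giving 44% + 50% = 94%.
By sibling attribution (R1), Elif Iyer is treated as owning Keanu Iyer's 38% interest in Cobalt Group plc.
Chain via Pinebrook Foods Inc. → Vantage Shipping BV (R3): 94% × 16% × 28% = 4.2112% of Stonebridge Mining NL.
Chain via Cobalt Group plc → Silverbay Logistics SA (R3): 38% × 69% × 52% = 13.6344% of Stonebridge Mining NL.
Aggregating (R2): 4.2112% + 13.6344% = 17.8456%.

17.8456%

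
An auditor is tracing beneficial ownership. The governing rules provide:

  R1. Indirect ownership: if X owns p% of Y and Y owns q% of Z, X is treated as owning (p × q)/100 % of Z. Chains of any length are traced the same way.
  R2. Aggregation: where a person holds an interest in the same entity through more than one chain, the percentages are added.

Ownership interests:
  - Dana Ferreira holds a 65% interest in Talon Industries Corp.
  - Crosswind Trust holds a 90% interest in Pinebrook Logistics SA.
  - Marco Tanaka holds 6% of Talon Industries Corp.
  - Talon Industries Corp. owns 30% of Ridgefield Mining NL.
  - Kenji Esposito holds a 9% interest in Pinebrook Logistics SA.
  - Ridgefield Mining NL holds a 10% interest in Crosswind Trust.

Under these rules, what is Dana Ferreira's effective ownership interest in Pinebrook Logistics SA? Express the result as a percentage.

Chain via Talon Industries Corp. → Ridgefield Mining NL → Crosswind Trust (R1): 65% × 30% × 10% × 90% = 1.755% of Pinebrook Logistics SA.

1.755%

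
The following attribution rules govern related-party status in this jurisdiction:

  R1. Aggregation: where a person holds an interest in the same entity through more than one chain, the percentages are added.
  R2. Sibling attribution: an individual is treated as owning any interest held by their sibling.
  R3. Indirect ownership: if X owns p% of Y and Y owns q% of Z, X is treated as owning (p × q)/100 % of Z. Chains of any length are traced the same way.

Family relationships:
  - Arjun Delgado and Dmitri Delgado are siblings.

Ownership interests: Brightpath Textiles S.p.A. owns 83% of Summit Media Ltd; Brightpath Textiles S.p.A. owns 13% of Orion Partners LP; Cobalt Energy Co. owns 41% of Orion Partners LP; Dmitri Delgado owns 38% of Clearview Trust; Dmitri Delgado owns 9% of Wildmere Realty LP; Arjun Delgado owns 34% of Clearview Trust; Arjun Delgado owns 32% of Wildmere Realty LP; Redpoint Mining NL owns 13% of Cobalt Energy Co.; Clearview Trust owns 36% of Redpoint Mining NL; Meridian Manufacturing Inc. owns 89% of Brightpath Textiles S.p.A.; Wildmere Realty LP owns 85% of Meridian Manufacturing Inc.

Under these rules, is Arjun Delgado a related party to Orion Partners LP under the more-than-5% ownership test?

By sibling attribution (R2), Arjun Delgado is treated as also owning Dmitri Delgado's interest in Wildmere Realty LP, giving 32% + 9% = 41%.
By sibling attribution (R2), Arjun Delgado is treated as also owning Dmitri Delgado's interest in Clearview Trust, giving 34% + 38% = 72%.
Chain via Wildmere Realty LP → Meridian Manufacturing Inc. → Brightpath Textiles S.p.A. (R3): 41% × 85% × 89% × 13% = 4.032145% of Orion Partners LP.
Chain via Clearview Trust → Redpoint Mining NL → Cobalt Energy Co. (R3): 72% × 36% × 13% × 41% = 1.381536% of Orion Partners LP.
Aggregating (R1): 4.032145% + 1.381536% = 5.413681%.
5.413681% exceeds the 5% threshold, so Arjun is a related party to Orion Partners LP.

Yes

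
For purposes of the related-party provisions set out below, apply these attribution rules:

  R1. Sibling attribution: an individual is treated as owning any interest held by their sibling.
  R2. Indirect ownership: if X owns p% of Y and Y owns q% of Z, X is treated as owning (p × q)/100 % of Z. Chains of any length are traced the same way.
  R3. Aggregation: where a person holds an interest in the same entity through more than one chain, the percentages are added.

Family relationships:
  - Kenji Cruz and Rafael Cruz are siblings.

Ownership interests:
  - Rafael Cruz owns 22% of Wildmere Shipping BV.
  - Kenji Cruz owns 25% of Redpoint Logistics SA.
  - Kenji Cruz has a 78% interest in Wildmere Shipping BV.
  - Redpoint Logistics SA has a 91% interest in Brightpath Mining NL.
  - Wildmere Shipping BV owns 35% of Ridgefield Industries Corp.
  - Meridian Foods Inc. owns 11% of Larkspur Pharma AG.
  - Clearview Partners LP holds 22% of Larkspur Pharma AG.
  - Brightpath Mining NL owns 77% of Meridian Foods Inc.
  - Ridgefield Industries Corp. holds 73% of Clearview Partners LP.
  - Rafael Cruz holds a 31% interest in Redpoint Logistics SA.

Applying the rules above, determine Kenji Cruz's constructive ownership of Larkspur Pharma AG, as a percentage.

By sibling attribution (R1), Kenji Cruz is treated as also owning Rafael Cruz's interest in Wildmere Shipping BV, giving 78% + 22% = 100%.
By sibling attribution (R1), Kenji Cruz is treated as also owning Rafael Cruz's interest in Redpoint Logistics SA, giving 25% + 31% = 56%.
Chain via Wildmere Shipping BV → Ridgefield Industries Corp. → Clearview Partners LP (R2): 100% × 35% × 73% × 22% = 5.621% of Larkspur Pharma AG.
Chain via Redpoint Logistics SA → Brightpath Mining NL → Meridian Foods Inc. (R2): 56% × 91% × 77% × 11% = 4.316312% of Larkspur Pharma AG.
Aggregating (R3): 5.621% + 4.316312% = 9.937312%.

9.937312%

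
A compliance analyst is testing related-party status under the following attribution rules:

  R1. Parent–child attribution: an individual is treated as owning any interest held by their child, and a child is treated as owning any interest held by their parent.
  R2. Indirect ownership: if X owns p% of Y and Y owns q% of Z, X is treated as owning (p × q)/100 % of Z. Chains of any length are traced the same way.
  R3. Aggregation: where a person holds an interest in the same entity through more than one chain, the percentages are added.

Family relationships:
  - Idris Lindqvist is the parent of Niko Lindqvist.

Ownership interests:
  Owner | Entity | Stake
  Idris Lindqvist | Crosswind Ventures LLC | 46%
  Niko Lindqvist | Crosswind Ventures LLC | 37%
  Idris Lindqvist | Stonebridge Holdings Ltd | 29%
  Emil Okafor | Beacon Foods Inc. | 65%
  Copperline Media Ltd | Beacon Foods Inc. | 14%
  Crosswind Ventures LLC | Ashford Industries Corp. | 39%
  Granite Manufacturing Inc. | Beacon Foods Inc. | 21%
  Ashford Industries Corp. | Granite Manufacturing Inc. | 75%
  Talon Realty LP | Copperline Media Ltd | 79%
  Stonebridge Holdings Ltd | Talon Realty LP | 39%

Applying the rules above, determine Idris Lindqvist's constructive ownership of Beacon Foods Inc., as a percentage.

6.349161%

By parent–child attribution (R1), Idris Lindqvist is treated as also owning Niko Lindqvist's interest in Crosswind Ventures LLC, giving 46% + 37% = 83%.
Chain via Stonebridge Holdings Ltd → Talon Realty LP → Copperline Media Ltd (R2): 29% × 39% × 79% × 14% = 1.250886% of Beacon Foods Inc.
Chain via Crosswind Ventures LLC → Ashford Industries Corp. → Granite Manufacturing Inc. (R2): 83% × 39% × 75% × 21% = 5.098275% of Beacon Foods Inc.
Aggregating (R3): 1.250886% + 5.098275% = 6.349161%.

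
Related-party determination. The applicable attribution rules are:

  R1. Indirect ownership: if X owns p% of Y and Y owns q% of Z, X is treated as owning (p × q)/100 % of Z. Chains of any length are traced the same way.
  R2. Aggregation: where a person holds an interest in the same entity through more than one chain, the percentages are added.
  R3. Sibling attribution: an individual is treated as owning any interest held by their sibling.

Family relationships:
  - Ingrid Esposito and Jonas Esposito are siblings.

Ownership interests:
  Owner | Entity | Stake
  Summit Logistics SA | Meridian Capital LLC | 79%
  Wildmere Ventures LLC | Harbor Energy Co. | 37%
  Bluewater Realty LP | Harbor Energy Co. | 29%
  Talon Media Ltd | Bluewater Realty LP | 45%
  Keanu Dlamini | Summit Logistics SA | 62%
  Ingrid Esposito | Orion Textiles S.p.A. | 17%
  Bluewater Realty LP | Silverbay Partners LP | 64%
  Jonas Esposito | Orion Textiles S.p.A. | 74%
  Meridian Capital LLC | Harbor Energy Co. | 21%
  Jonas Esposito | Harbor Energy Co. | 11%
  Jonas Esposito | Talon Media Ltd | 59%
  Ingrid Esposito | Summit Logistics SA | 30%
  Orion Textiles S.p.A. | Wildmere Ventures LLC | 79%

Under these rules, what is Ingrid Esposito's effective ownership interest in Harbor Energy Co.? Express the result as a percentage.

50.2758%

By sibling attribution (R3), Ingrid Esposito is treated as also owning Jonas Esposito's interest in Orion Textiles S.p.A, giving 17% + 74% = 91%.
By sibling attribution (R3), Ingrid Esposito is treated as owning Jonas Esposito's 59% interest in Talon Media Ltd.
By sibling attribution (R3), Ingrid Esposito is treated as owning Jonas Esposito's 11% interest in Harbor Energy Co.
Chain via Orion Textiles S.p.A. → Wildmere Ventures LLC (R1): 91% × 79% × 37% = 26.5993% of Harbor Energy Co.
Chain via Summit Logistics SA → Meridian Capital LLC (R1): 30% × 79% × 21% = 4.977% of Harbor Energy Co.
Chain via Talon Media Ltd → Bluewater Realty LP (R1): 59% × 45% × 29% = 7.6995% of Harbor Energy Co.
Direct interest in Harbor Energy Co: 11%.
Aggregating (R2): 26.5993% + 4.977% + 7.6995% + 11% = 50.2758%.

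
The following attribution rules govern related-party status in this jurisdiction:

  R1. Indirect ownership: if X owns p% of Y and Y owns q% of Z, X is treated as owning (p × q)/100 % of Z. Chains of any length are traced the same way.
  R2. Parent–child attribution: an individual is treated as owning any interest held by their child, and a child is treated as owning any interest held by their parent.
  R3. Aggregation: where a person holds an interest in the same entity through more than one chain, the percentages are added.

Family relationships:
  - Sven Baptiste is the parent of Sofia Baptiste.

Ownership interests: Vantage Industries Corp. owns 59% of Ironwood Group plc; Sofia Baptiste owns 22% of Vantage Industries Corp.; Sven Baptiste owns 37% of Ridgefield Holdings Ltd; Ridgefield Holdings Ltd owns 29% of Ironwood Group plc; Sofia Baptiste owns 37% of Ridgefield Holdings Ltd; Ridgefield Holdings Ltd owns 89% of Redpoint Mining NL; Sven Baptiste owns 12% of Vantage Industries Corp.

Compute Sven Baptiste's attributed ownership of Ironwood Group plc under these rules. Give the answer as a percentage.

By parent–child attribution (R2), Sven Baptiste is treated as also owning Sofia Baptiste's interest in Vantage Industries Corp, giving 12% + 22% = 34%.
By parent–child attribution (R2), Sven Baptiste is treated as also owning Sofia Baptiste's interest in Ridgefield Holdings Ltd, giving 37% + 37% = 74%.
Chain via Vantage Industries Corp. (R1): 34% × 59% = 20.06% of Ironwood Group plc.
Chain via Ridgefield Holdings Ltd (R1): 74% × 29% = 21.46% of Ironwood Group plc.
Aggregating (R3): 20.06% + 21.46% = 41.52%.

41.52%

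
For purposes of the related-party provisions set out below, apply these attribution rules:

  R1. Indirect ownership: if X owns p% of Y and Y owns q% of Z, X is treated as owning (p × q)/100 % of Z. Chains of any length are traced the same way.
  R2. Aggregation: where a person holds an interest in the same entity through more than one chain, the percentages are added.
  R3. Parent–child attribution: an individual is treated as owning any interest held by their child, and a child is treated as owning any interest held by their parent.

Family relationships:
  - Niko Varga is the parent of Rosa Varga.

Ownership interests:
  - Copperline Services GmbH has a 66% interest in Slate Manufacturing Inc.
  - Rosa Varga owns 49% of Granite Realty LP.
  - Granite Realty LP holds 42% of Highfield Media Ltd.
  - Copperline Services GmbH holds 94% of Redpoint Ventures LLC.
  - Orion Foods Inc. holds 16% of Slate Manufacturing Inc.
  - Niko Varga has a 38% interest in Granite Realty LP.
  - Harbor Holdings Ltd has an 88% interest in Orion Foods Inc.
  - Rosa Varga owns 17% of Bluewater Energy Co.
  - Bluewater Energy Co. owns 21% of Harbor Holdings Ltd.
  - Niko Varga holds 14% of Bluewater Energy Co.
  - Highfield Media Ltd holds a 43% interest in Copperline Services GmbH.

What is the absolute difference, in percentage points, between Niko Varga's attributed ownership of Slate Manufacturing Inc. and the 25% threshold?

13.71334

By parent–child attribution (R3), Niko Varga is treated as also owning Rosa Varga's interest in Bluewater Energy Co, giving 14% + 17% = 31%.
By parent–child attribution (R3), Niko Varga is treated as also owning Rosa Varga's interest in Granite Realty LP, giving 38% + 49% = 87%.
Chain via Bluewater Energy Co. → Harbor Holdings Ltd → Orion Foods Inc. (R1): 31% × 21% × 88% × 16% = 0.916608% of Slate Manufacturing Inc.
Chain via Granite Realty LP → Highfield Media Ltd → Copperline Services GmbH (R1): 87% × 42% × 43% × 66% = 10.370052% of Slate Manufacturing Inc.
Aggregating (R2): 0.916608% + 10.370052% = 11.28666%.
11.28666% falls short of the 25% threshold by 13.71334 percentage points.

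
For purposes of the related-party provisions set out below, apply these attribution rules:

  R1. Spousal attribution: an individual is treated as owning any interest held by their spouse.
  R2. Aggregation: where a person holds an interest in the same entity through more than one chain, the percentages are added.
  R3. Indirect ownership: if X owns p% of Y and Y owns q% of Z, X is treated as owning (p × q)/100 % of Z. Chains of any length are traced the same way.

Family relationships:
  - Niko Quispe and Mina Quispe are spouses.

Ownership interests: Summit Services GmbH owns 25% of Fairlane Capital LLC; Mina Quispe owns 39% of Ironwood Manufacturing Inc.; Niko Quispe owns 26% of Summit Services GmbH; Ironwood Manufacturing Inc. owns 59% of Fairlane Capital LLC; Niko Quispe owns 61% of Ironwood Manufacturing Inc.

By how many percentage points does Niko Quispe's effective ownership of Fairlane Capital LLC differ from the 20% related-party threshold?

45.5

By spousal attribution (R1), Niko Quispe is treated as also owning Mina Quispe's interest in Ironwood Manufacturing Inc, giving 61% + 39% = 100%.
Chain via Summit Services GmbH (R3): 26% × 25% = 6.5% of Fairlane Capital LLC.
Chain via Ironwood Manufacturing Inc. (R3): 100% × 59% = 59% of Fairlane Capital LLC.
Aggregating (R2): 6.5% + 59% = 65.5%.
65.5% exceeds the 20% threshold by 45.5 percentage points.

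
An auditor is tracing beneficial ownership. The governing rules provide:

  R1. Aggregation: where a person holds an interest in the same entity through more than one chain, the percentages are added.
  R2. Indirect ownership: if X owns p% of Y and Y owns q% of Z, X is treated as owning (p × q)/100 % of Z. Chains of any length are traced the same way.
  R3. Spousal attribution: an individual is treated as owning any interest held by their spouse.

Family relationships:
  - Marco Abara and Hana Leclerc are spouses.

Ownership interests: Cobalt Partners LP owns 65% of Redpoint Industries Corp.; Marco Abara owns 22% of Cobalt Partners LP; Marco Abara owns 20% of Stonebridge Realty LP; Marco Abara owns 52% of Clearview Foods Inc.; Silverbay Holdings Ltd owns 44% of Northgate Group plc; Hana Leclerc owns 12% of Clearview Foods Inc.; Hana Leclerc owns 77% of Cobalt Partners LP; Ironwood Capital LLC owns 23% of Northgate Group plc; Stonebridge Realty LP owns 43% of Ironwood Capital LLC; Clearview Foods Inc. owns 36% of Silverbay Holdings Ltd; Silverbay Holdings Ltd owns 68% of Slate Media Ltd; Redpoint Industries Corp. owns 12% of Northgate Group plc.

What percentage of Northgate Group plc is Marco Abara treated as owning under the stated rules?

By spousal attribution (R3), Marco Abara is treated as also owning Hana Leclerc's interest in Clearview Foods Inc, giving 52% + 12% = 64%.
By spousal attribution (R3), Marco Abara is treated as also owning Hana Leclerc's interest in Cobalt Partners LP, giving 22% + 77% = 99%.
Chain via Stonebridge Realty LP → Ironwood Capital LLC (R2): 20% × 43% × 23% = 1.978% of Northgate Group plc.
Chain via Clearview Foods Inc. → Silverbay Holdings Ltd (R2): 64% × 36% × 44% = 10.1376% of Northgate Group plc.
Chain via Cobalt Partners LP → Redpoint Industries Corp. (R2): 99% × 65% × 12% = 7.722% of Northgate Group plc.
Aggregating (R1): 1.978% + 10.1376% + 7.722% = 19.8376%.

19.8376%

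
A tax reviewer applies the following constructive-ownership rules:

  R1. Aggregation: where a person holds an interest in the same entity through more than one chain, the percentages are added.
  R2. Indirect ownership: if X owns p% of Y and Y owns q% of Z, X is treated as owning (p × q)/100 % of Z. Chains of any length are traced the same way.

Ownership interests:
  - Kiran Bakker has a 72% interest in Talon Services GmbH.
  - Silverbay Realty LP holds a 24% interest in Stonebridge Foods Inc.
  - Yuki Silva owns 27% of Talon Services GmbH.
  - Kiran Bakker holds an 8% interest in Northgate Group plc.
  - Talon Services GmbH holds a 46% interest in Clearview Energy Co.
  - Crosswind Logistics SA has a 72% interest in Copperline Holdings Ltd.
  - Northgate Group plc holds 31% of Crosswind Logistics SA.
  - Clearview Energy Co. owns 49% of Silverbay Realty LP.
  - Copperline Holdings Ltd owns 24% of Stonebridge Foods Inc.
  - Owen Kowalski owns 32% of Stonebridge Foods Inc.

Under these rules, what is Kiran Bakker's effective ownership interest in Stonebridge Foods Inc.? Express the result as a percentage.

4.323456%

Chain via Talon Services GmbH → Clearview Energy Co. → Silverbay Realty LP (R2): 72% × 46% × 49% × 24% = 3.894912% of Stonebridge Foods Inc.
Chain via Northgate Group plc → Crosswind Logistics SA → Copperline Holdings Ltd (R2): 8% × 31% × 72% × 24% = 0.428544% of Stonebridge Foods Inc.
Aggregating (R1): 3.894912% + 0.428544% = 4.323456%.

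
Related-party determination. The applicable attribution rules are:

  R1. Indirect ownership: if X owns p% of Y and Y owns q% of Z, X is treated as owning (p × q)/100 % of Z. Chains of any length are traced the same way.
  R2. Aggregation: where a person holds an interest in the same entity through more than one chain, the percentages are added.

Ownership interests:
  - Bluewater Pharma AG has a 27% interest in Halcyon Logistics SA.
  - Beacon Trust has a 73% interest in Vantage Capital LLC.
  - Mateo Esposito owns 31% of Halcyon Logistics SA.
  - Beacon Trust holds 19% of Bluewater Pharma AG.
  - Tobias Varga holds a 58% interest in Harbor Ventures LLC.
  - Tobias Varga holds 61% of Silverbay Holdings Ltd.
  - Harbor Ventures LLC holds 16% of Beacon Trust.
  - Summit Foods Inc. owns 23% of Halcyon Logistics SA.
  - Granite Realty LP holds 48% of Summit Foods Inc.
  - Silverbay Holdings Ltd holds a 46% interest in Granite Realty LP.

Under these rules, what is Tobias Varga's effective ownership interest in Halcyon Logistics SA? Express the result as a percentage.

3.573888%

Chain via Harbor Ventures LLC → Beacon Trust → Bluewater Pharma AG (R1): 58% × 16% × 19% × 27% = 0.476064% of Halcyon Logistics SA.
Chain via Silverbay Holdings Ltd → Granite Realty LP → Summit Foods Inc. (R1): 61% × 46% × 48% × 23% = 3.097824% of Halcyon Logistics SA.
Aggregating (R2): 0.476064% + 3.097824% = 3.573888%.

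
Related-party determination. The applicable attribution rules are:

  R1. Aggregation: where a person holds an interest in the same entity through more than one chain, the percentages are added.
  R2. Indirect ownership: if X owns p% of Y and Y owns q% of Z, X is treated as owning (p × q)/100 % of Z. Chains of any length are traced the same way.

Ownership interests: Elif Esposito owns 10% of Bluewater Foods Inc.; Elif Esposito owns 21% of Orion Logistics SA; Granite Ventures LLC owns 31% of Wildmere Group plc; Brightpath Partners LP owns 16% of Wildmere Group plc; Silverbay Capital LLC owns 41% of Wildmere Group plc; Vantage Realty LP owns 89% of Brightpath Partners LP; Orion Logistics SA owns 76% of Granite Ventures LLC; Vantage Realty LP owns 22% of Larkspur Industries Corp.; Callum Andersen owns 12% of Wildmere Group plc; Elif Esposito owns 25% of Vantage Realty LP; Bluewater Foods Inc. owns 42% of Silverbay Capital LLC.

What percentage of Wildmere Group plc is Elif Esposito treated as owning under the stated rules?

10.2296%

Chain via Orion Logistics SA → Granite Ventures LLC (R2): 21% × 76% × 31% = 4.9476% of Wildmere Group plc.
Chain via Vantage Realty LP → Brightpath Partners LP (R2): 25% × 89% × 16% = 3.56% of Wildmere Group plc.
Chain via Bluewater Foods Inc. → Silverbay Capital LLC (R2): 10% × 42% × 41% = 1.722% of Wildmere Group plc.
Aggregating (R1): 4.9476% + 3.56% + 1.722% = 10.2296%.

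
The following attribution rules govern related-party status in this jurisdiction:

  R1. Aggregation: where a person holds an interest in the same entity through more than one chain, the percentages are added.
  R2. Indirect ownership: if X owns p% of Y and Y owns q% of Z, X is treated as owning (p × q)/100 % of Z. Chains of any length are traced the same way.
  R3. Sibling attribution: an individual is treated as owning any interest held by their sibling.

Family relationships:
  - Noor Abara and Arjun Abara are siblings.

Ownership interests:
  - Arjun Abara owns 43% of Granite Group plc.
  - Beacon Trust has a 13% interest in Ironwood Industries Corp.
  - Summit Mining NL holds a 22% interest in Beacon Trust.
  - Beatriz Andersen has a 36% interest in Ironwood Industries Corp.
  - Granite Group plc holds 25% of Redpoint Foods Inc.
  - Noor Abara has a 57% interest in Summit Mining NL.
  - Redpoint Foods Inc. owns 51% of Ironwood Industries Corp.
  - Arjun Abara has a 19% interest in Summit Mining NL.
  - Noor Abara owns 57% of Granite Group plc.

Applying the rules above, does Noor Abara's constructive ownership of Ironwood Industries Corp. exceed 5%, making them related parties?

By sibling attribution (R3), Noor Abara is treated as also owning Arjun Abara's interest in Granite Group plc, giving 57% + 43% = 100%.
By sibling attribution (R3), Noor Abara is treated as also owning Arjun Abara's interest in Summit Mining NL, giving 57% + 19% = 76%.
Chain via Granite Group plc → Redpoint Foods Inc. (R2): 100% × 25% × 51% = 12.75% of Ironwood Industries Corp.
Chain via Summit Mining NL → Beacon Trust (R2): 76% × 22% × 13% = 2.1736% of Ironwood Industries Corp.
Aggregating (R1): 12.75% + 2.1736% = 14.9236%.
14.9236% exceeds the 5% threshold, so Noor is a related party to Ironwood Industries Corp.

Yes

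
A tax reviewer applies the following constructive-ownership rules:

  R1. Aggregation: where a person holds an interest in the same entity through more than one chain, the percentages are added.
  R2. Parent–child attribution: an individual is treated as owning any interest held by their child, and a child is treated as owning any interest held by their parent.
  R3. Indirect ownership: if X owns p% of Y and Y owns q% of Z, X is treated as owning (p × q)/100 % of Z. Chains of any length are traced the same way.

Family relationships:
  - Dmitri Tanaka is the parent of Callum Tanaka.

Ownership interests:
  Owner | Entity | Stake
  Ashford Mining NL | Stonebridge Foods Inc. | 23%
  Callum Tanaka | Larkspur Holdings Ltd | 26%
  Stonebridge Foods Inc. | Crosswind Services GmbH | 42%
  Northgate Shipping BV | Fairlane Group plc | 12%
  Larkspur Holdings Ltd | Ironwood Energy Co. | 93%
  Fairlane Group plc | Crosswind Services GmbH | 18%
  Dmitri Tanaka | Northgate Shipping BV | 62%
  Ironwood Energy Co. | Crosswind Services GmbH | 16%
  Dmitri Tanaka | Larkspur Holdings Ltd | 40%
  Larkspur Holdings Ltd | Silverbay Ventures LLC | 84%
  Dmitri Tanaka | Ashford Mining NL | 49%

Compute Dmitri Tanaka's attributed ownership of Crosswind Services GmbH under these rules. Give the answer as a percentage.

By parent–child attribution (R2), Dmitri Tanaka is treated as also owning Callum Tanaka's interest in Larkspur Holdings Ltd, giving 40% + 26% = 66%.
Chain via Northgate Shipping BV → Fairlane Group plc (R3): 62% × 12% × 18% = 1.3392% of Crosswind Services GmbH.
Chain via Ashford Mining NL → Stonebridge Foods Inc. (R3): 49% × 23% × 42% = 4.7334% of Crosswind Services GmbH.
Chain via Larkspur Holdings Ltd → Ironwood Energy Co. (R3): 66% × 93% × 16% = 9.8208% of Crosswind Services GmbH.
Aggregating (R1): 1.3392% + 4.7334% + 9.8208% = 15.8934%.

15.8934%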